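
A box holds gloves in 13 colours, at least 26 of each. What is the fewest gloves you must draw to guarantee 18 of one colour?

You could draw 17 of every colour without reaching 18 of any — 221 in all.
One more forces 18 of some colour, so 221 + 1 = 222.

222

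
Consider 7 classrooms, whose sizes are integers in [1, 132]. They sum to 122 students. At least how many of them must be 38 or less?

4

Let j be the number exceeding 38. Then the total is ≥ 39·j + 1·(7 − j) = 7 + 38j.
So 38j ≤ 115 and j ≤ 3; hence at least 7 − 3 = 4 are ≤ 38.
Exactly 4 works: 4 values at 1 and 3 at 39 total 121; raise one of the low values by 1 (still ≤ 38) to hit 122.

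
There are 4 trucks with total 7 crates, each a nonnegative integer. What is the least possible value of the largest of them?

If every one of the 4 were at most 1, the total would be at most 4 × 1 = 4 < 7.
Equality holds with 3 values of 2 and 1 value of 1.

2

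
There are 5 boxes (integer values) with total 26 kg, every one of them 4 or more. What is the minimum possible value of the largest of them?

6

Some value must be at least ⌈26/5⌉ = 6, since 5 × 5 = 25 < 26.
Taking 4 copies of 5 and 1 copy of 6 gives exactly 26, so 6 is attained.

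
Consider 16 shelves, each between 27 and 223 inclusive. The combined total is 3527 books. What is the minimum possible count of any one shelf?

To make one shelf as small as possible, make the other 15 as large as possible.
The other 15 contribute at most 15 × 223 = 3345, leaving at least 3527 − 3345 = 182.
Since 182 ≥ 27, this is achievable: one at 182 and 15 at 223.

182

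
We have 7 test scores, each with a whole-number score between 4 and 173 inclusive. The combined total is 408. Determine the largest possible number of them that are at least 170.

2

With k values at 170 or above and the rest at least 4, the sum is at least 28 + 166k.
Since the sum is 408, we need 166k ≤ 380, i.e. k ≤ 2.
k = 2 is achieved by 2 values at 170 and 5 at 4, total 360; add 48 to one value (staying below 170) to reach 408.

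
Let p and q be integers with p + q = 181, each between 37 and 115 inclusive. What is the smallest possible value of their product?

Since p + q is fixed, pushing one of them to its bound minimizes the product.
The extreme feasible split is p = 66, q = 115, giving pq = 7590.

7590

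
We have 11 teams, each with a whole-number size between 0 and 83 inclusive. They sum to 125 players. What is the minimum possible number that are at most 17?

Let j be the number exceeding 17. Then the total is ≥ 18·j + 0·(11 − j) = 0 + 18j.
So 18j ≤ 125 and j ≤ 6; hence at least 11 − 6 = 5 are ≤ 17.
Exactly 5 works: 5 values at 0 and 6 at 18 total 108; raise one of the low values by 17 (still ≤ 17) to hit 125.

5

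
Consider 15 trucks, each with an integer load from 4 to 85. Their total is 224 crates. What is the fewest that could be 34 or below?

10

Each value above 34 is at least 35, contributing at least 35 − 4 = 31 above the floor 4.
The sum exceeds the floor total 60 by 164, so at most ⌊164/31⌋ = 5 exceed 34, and at least 10 are ≤ 34.
Exactly 10 works: 10 values at 4 and 5 at 35 total 215; raise one of the low values by 9 (still ≤ 34) to hit 224.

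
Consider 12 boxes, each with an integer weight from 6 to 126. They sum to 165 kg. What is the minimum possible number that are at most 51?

Each value above 51 is at least 52, contributing at least 52 − 6 = 46 above the floor 6.
The sum exceeds the floor total 72 by 93, so at most ⌊93/46⌋ = 2 exceed 51, and at least 10 are ≤ 51.
Exactly 10 works: 10 values at 6 and 2 at 52 total 164; raise one of the low values by 1 (still ≤ 51) to hit 165.

10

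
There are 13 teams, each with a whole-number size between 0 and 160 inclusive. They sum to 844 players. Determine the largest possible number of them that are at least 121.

6

Suppose k of them are at least 121. Those contribute at least 121 each and the other 13 − k at least 0 each.
So the total is at least 121k + 0(13 − k) = 0 + 121k. This must be ≤ 844, giving k ≤ 6.
k = 6 is achieved by 6 values at 121 and 7 at 0, total 726; add 118 to one value (staying below 121) to reach 844.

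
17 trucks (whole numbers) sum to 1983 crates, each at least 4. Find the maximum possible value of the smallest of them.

If every one of the 17 were at least 117, the total would be at least 17 × 117 = 1989 > 1983.
Achievable: 6 of them at 116 and 11 at 117 total 1983.

116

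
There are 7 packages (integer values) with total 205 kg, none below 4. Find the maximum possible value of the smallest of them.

The average is 205/7 < 30, so some value is ≤ 29.
Equality holds with 5 values of 29 and 2 values of 30.

29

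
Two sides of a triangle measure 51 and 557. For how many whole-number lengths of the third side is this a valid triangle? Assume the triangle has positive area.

The triangle inequality gives |51 − 557| < c < 51 + 557, i.e. 506 < c < 608.
So c can be any integer from 507 to 607: 101 values.

101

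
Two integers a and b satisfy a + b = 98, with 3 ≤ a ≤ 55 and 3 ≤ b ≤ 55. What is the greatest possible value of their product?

2401

For a fixed sum, the product ab is largest when a and b are as close as possible.
Taking a = 49 and b = 49 (both in [3, 55]) gives ab = 2401.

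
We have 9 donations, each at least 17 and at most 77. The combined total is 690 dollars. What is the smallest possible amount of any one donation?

74

Minimizing one value means maximizing the remaining 8.
The other 8 contribute at most 8 × 77 = 616, leaving at least 690 − 616 = 74.
Since 74 ≥ 17, this is achievable: one at 74 and 8 at 77.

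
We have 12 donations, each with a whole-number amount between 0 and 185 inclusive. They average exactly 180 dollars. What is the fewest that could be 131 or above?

The total is 12 × 180 = 2160.
Each value short of 131 is at most 130, costing at least 185 − 130 = 55 against the maximum total of 2220.
We can afford to lose at most 2220 − 2160 = 60, so at most ⌊60/55⌋ = 1 fall short, and at least 11 are ≥ 131.
Exactly 11 works: 11 values at 185 and 1 at 130 total 2165; lower one of the high values by 5 (still ≥ 131) to hit 2160.

11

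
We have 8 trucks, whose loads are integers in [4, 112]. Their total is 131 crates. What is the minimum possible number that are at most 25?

Each value above 25 is at least 26, contributing at least 26 − 4 = 22 above the floor 4.
The sum exceeds the floor total 32 by 99, so at most ⌊99/22⌋ = 4 exceed 25, and at least 4 are ≤ 25.
Exactly 4 works: 4 values at 4 and 4 at 26 total 120; raise one of the low values by 11 (still ≤ 25) to hit 131.

4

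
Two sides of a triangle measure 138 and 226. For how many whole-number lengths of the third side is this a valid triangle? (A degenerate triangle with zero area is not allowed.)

The triangle inequality gives |138 − 226| < c < 138 + 226, i.e. 88 < c < 364.
So c can be any integer from 89 to 363: 275 values.

275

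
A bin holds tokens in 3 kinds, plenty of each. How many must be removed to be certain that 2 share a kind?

4

In the worst case you draw 1 of each of the 3 kinds: 3 × 1 = 3.
One more forces 2 of some kind, so 3 + 1 = 4.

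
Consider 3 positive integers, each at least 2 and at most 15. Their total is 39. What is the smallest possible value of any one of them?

To make one integer as small as possible, make the other 2 as large as possible.
The other 2 contribute at most 2 × 15 = 30, leaving at least 39 − 30 = 9.
Since 9 ≥ 2, this is achievable: one at 9 and 2 at 15.

9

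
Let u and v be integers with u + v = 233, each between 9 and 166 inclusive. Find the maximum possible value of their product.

For a fixed sum, the product uv is largest when u and v are as close as possible.
Taking u = 116 and v = 117 (both in [9, 166]) gives uv = 13572.

13572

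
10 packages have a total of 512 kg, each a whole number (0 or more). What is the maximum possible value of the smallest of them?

51

If every one of the 10 were at least 52, the total would be at least 10 × 52 = 520 > 512.
Taking 8 copies of 51 and 2 copies of 52 gives exactly 512, so 51 is attained.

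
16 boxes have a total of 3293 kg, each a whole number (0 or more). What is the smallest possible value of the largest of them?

206

Some value must be at least ⌈3293/16⌉ = 206, since 16 × 205 = 3280 < 3293.
Achievable: 13 of them at 206 and 3 at 205 total 3293.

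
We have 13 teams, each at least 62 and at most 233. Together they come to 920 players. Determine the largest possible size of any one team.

To make one team as large as possible, make the other 12 as small as possible.
The other 12 contribute at least 12 × 62 = 744, leaving at most 920 − 744 = 176.
Since 176 ≤ 233, this is achievable: one at 176 and 12 at 62.

176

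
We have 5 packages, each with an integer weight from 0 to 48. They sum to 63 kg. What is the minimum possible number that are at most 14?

Let j be the number exceeding 14. Then the total is ≥ 15·j + 0·(5 − j) = 0 + 15j.
So 15j ≤ 63 and j ≤ 4; hence at least 5 − 4 = 1 are ≤ 14.
Exactly 1 works: 1 value at 0 and 4 at 15 total 60; raise one of the low values by 3 (still ≤ 14) to hit 63.

1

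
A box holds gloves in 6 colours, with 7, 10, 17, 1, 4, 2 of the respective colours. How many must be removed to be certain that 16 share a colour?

In the worst case you take as many as possible of each colour without reaching 16: 7 + 10 + 15 + 1 + 4 + 2 = 39.
The next one must give 16 of some colour, so 39 + 1 = 40.

40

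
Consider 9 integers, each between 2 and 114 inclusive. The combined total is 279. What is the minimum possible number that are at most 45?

If only k of them are at most 45, the other 9 − k are at least 46, so the total is at least (9 − k)·46 + k·2.
This is ≤ 279, so (9 − k)·46 + 2k ≤ 279, which gives k ≥ 4.
Exactly 4 works: 4 values at 2 and 5 at 46 total 238; raise one of the low values by 41 (still ≤ 45) to hit 279.

4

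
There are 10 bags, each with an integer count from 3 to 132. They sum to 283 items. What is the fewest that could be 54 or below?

Let j be the number exceeding 54. Then the total is ≥ 55·j + 3·(10 − j) = 30 + 52j.
So 52j ≤ 253 and j ≤ 4; hence at least 10 − 4 = 6 are ≤ 54.
Exactly 6 works: 6 values at 3 and 4 at 55 total 238; raise one of the low values by 45 (still ≤ 54) to hit 283.

6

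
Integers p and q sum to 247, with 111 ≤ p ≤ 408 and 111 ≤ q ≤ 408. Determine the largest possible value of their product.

For a fixed sum, the product pq is largest when p and q are as close as possible.
Taking p = 123 and q = 124 (both in [111, 408]) gives pq = 15252.

15252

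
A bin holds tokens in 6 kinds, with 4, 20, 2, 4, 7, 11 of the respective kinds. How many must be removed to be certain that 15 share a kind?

43

In the worst case you take as many as possible of each kind without reaching 15: 4 + 14 + 2 + 4 + 7 + 11 = 42.
The next one must give 15 of some kind, so 42 + 1 = 43.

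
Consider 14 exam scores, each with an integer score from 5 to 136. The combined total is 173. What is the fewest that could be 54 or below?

12

If only k of them are at most 54, the other 14 − k are at least 55, so the total is at least (14 − k)·55 + k·5.
This is ≤ 173, so (14 − k)·55 + 5k ≤ 173, which gives k ≥ 12.
Exactly 12 works: 12 values at 5 and 2 at 55 total 170; raise one of the low values by 3 (still ≤ 54) to hit 173.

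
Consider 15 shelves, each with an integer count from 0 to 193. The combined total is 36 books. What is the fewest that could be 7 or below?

Each value above 7 is at least 8, contributing at least 8 − 0 = 8 above the floor 0.
The sum exceeds the floor total 0 by 36, so at most ⌊36/8⌋ = 4 exceed 7, and at least 11 are ≤ 7.
Exactly 11 works: 11 values at 0 and 4 at 8 total 32; raise one of the low values by 4 (still ≤ 7) to hit 36.

11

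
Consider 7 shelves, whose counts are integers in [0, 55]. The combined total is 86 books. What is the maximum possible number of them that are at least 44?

1

If k of the values are ≥ 44, the total is ≥ 44k + 0(7 − k).
Setting 44k + 0(7 − k) ≤ 86 gives 44k ≤ 86, so k ≤ 1.
k = 1 is achieved by 1 value at 44 and 6 at 0, total 44; add 42 to one value (staying below 44) to reach 86.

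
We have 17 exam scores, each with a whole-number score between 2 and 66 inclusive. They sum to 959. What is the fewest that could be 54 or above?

5

Suppose at most 17 − j of them reach 54; then j values are ≤ 53 and the rest ≤ 66.
The total is then ≤ 53·j + 66·(17 − j) = 1122 − 13j. For this to be ≥ 959 we need j ≤ 12, so at least 17 − 12 = 5 must reach 54.
Exactly 5 works: 5 values at 66 and 12 at 53 total 966; lower one of the high values by 7 (still ≥ 54) to hit 959.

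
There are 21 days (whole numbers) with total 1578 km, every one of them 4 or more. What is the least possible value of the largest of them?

If every one of the 21 were at most 75, the total would be at most 21 × 75 = 1575 < 1578.
Equality holds with 3 values of 76 and 18 values of 75.

76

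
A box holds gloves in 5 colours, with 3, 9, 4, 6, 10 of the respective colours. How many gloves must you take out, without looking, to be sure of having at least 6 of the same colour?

23

In the worst case you take as many as possible of each colour without reaching 6: 3 + 5 + 4 + 5 + 5 = 22.
The next one must give 6 of some colour, so 22 + 1 = 23.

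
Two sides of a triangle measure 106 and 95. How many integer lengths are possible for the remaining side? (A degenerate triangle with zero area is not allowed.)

The triangle inequality gives |106 − 95| < c < 106 + 95, i.e. 11 < c < 201.
So c can be any integer from 12 to 200: 189 values.

189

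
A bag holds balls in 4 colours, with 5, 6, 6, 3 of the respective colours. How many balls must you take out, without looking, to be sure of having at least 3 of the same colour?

9

In the worst case you take as many as possible of each colour without reaching 3: 2 + 2 + 2 + 2 = 8.
The next one must give 3 of some colour, so 8 + 1 = 9.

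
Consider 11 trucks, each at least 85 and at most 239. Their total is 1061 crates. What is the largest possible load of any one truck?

211

To make one truck as large as possible, make the other 10 as small as possible.
The other 10 contribute at least 10 × 85 = 850, leaving at most 1061 − 850 = 211.
Since 211 ≤ 239, this is achievable: one at 211 and 10 at 85.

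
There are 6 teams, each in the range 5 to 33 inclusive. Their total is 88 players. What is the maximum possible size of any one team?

33

To make one team as large as possible, make the other 5 as small as possible.
The other 5 contribute at least 5 × 5 = 25, leaving at most 88 − 25 = 63.
But each team is capped at 33, so the maximum is 33.
Achievable: one at 33 and the other 5 totalling 55, which fits since 5 × 5 ≤ 55 ≤ 5 × 33.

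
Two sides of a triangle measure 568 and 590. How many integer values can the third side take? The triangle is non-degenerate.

The triangle inequality gives |568 − 590| < c < 568 + 590, i.e. 22 < c < 1158.
So c can be any integer from 23 to 1157: 1135 values.

1135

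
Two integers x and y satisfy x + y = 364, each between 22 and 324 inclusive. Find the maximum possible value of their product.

33124

xy = x(364 − x) is maximized when x is as near 364/2 as the bounds allow.
Taking x = 182 and y = 182 (both in [22, 324]) gives xy = 33124.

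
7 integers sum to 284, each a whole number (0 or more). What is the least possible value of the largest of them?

41

Some value must be at least ⌈284/7⌉ = 41, since 7 × 40 = 280 < 284.
Taking 3 copies of 40 and 4 copies of 41 gives exactly 284, so 41 is attained.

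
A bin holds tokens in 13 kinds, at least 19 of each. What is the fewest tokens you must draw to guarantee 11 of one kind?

131

In the worst case you draw 10 of each of the 13 kinds: 13 × 10 = 130.
One more forces 11 of some kind, so 130 + 1 = 131.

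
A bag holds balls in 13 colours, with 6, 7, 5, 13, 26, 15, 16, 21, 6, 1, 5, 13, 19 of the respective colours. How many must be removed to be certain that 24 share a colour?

151

In the worst case you take as many as possible of each colour without reaching 24: 6 + 7 + 5 + 13 + 23 + 15 + 16 + 21 + 6 + 1 + 5 + 13 + 19 = 150.
The next one must give 24 of some colour, so 150 + 1 = 151.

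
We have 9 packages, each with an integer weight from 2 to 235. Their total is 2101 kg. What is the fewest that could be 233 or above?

Each value short of 233 is at most 232, costing at least 235 − 232 = 3 against the maximum total of 2115.
We can afford to lose at most 2115 − 2101 = 14, so at most ⌊14/3⌋ = 4 fall short, and at least 5 are ≥ 233.
Exactly 5 works: 5 values at 235 and 4 at 232 total 2103; lower one of the high values by 2 (still ≥ 233) to hit 2101.

5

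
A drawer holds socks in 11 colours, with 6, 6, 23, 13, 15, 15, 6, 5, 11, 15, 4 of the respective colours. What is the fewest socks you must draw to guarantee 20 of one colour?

In the worst case you take as many as possible of each colour without reaching 20: 6 + 6 + 19 + 13 + 15 + 15 + 6 + 5 + 11 + 15 + 4 = 115.
The next one must give 20 of some colour, so 115 + 1 = 116.

116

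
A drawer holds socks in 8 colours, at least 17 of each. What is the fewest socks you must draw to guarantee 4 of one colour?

25

You could draw 3 of every colour without reaching 4 of any — 24 in all.
One more forces 4 of some colour, so 24 + 1 = 25.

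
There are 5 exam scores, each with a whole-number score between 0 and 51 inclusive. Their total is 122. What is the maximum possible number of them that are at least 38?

Suppose k of them are at least 38. Those contribute at least 38 each and the other 5 − k at least 0 each.
So the total is at least 38k + 0(5 − k) = 0 + 38k. This must be ≤ 122, giving k ≤ 3.
k = 3 is achieved by 3 values at 38 and 2 at 0, total 114; add 8 to one value (staying below 38) to reach 122.

3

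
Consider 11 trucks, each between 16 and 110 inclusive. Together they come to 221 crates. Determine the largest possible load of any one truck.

61

To make one truck as large as possible, make the other 10 as small as possible.
The other 10 contribute at least 10 × 16 = 160, leaving at most 221 − 160 = 61.
Since 61 ≤ 110, this is achievable: one at 61 and 10 at 16.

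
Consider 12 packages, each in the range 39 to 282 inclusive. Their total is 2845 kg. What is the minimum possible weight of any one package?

To make one package as small as possible, make the other 11 as large as possible.
The other 11 can take up 11 × 282 = 3102 ≥ 2845 − 39, so one package can sit at its floor of 39.
Achievable: one at 39 and the other 11 totalling 2806, which fits since 11 × 39 ≤ 2806 ≤ 11 × 282.

39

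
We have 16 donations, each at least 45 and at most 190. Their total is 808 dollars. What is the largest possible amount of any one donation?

To make one donation as large as possible, make the other 15 as small as possible.
The other 15 contribute at least 15 × 45 = 675, leaving at most 808 − 675 = 133.
Since 133 ≤ 190, this is achievable: one at 133 and 15 at 45.

133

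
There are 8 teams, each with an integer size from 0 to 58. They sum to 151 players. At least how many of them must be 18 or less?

1

If only k of them are at most 18, the other 8 − k are at least 19, so the total is at least (8 − k)·19 + k·0.
This is ≤ 151, so (8 − k)·19 + 0k ≤ 151, which gives k ≥ 1.
Exactly 1 works: 1 value at 0 and 7 at 19 total 133; raise one of the low values by 18 (still ≤ 18) to hit 151.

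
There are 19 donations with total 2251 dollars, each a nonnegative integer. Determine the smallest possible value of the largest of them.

The average is 2251/19 > 118, so not all 19 can be 118 or less; the largest is ≥ 119.
Equality holds with 9 values of 119 and 10 values of 118.

119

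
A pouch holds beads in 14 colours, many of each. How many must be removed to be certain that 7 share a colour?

In the worst case you draw 6 of each of the 14 colours: 14 × 6 = 84.
One more forces 7 of some colour, so 84 + 1 = 85.

85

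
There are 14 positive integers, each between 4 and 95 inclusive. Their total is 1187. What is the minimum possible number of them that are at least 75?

Suppose at most 14 − j of them reach 75; then j values are ≤ 74 and the rest ≤ 95.
The total is then ≤ 74·j + 95·(14 − j) = 1330 − 21j. For this to be ≥ 1187 we need j ≤ 6, so at least 14 − 6 = 8 must reach 75.
Exactly 8 works: 8 values at 95 and 6 at 74 total 1204; lower one of the high values by 17 (still ≥ 75) to hit 1187.

8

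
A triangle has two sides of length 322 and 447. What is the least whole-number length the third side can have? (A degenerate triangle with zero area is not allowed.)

126

The third side must exceed |322 − 447| = 125.
The smallest integer above 125 is 126.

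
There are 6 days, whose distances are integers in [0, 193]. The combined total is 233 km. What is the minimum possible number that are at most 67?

3

If only k of them are at most 67, the other 6 − k are at least 68, so the total is at least (6 − k)·68 + k·0.
This is ≤ 233, so (6 − k)·68 + 0k ≤ 233, which gives k ≥ 3.
Exactly 3 works: 3 values at 0 and 3 at 68 total 204; raise one of the low values by 29 (still ≤ 67) to hit 233.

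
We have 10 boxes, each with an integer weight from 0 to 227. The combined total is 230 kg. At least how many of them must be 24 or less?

1

Let j be the number exceeding 24. Then the total is ≥ 25·j + 0·(10 − j) = 0 + 25j.
So 25j ≤ 230 and j ≤ 9; hence at least 10 − 9 = 1 are ≤ 24.
Exactly 1 works: 1 value at 0 and 9 at 25 total 225; raise one of the low values by 5 (still ≤ 24) to hit 230.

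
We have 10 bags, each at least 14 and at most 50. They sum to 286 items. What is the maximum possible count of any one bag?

50

To make one bag as large as possible, make the other 9 as small as possible.
The other 9 contribute at least 9 × 14 = 126, leaving at most 286 − 126 = 160.
But each bag is capped at 50, so the maximum is 50.
Achievable: one at 50 and the other 9 totalling 236, which fits since 9 × 14 ≤ 236 ≤ 9 × 50.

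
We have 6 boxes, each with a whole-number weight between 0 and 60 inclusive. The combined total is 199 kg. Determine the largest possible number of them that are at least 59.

3

With k values at 59 or above and the rest at least 0, the sum is at least 0 + 59k.
Since the sum is 199, we need 59k ≤ 199, i.e. k ≤ 3.
k = 3 is achieved by 3 values at 59 and 3 at 0, total 177; add 22 to one value (staying below 59) to reach 199.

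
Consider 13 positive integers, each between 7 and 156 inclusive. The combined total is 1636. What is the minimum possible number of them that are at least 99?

Suppose at most 13 − j of them reach 99; then j values are ≤ 98 and the rest ≤ 156.
The total is then ≤ 98·j + 156·(13 − j) = 2028 − 58j. For this to be ≥ 1636 we need j ≤ 6, so at least 13 − 6 = 7 must reach 99.
Exactly 7 works: 7 values at 156 and 6 at 98 total 1680; lower one of the high values by 44 (still ≥ 99) to hit 1636.

7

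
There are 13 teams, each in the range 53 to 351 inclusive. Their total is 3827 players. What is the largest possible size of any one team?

351

Maximizing one value means minimizing the remaining 12.
The other 12 contribute at least 12 × 53 = 636, leaving at most 3827 − 636 = 3191.
But each team is capped at 351, so the maximum is 351.
Achievable: one at 351 and the other 12 totalling 3476, which fits since 12 × 53 ≤ 3476 ≤ 12 × 351.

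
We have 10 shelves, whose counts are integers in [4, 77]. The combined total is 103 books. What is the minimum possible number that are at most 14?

If only k of them are at most 14, the other 10 − k are at least 15, so the total is at least (10 − k)·15 + k·4.
This is ≤ 103, so (10 − k)·15 + 4k ≤ 103, which gives k ≥ 5.
Exactly 5 works: 5 values at 4 and 5 at 15 total 95; raise one of the low values by 8 (still ≤ 14) to hit 103.

5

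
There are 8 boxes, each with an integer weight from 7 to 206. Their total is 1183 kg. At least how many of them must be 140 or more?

Each value short of 140 is at most 139, costing at least 206 − 139 = 67 against the maximum total of 1648.
We can afford to lose at most 1648 − 1183 = 465, so at most ⌊465/67⌋ = 6 fall short, and at least 2 are ≥ 140.
Exactly 2 works: 2 values at 206 and 6 at 139 total 1246; lower one of the high values by 63 (still ≥ 140) to hit 1183.

2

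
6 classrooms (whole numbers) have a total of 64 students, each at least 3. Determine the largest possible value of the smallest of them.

10

If every one of the 6 were at least 11, the total would be at least 6 × 11 = 66 > 64.
Achievable: 2 of them at 10 and 4 at 11 total 64.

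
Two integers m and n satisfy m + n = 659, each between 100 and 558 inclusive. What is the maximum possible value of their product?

108570

With m + n fixed, mn peaks when the two are closest together.
Taking m = 329 and n = 330 (both in [100, 558]) gives mn = 108570.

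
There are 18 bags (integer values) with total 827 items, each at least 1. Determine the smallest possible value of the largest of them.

46

The average is 827/18 > 45, so not all 18 can be 45 or less; the largest is ≥ 46.
Equality holds with 17 values of 46 and 1 value of 45.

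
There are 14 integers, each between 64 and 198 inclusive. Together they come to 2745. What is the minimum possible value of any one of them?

To make one integer as small as possible, make the other 13 as large as possible.
The other 13 contribute at most 13 × 198 = 2574, leaving at least 2745 − 2574 = 171.
Since 171 ≥ 64, this is achievable: one at 171 and 13 at 198.

171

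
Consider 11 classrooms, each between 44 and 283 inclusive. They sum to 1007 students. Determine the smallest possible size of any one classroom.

44

To make one classroom as small as possible, make the other 10 as large as possible.
The other 10 can take up 10 × 283 = 2830 ≥ 1007 − 44, so one classroom can sit at its floor of 44.
Achievable: one at 44 and the other 10 totalling 963, which fits since 10 × 44 ≤ 963 ≤ 10 × 283.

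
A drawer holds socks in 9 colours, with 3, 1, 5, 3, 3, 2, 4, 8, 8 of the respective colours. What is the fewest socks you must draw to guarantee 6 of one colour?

In the worst case you take as many as possible of each colour without reaching 6: 3 + 1 + 5 + 3 + 3 + 2 + 4 + 5 + 5 = 31.
The next one must give 6 of some colour, so 31 + 1 = 32.

32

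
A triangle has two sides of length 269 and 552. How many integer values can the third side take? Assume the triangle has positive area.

The triangle inequality gives |269 − 552| < c < 269 + 552, i.e. 283 < c < 821.
So c can be any integer from 284 to 820: 537 values.

537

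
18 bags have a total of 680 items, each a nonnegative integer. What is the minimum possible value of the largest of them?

38

The 18 values sum to 680, so their maximum is at least ⌈680/18⌉ = 38.
Equality holds with 14 values of 38 and 4 values of 37.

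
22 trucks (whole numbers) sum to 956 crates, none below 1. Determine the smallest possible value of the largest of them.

The average is 956/22 > 43, so not all 22 can be 43 or less; the largest is ≥ 44.
Equality holds with 10 values of 44 and 12 values of 43.

44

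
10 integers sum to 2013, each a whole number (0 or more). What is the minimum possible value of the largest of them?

202

If every one of the 10 were at most 201, the total would be at most 10 × 201 = 2010 < 2013.
Equality holds with 3 values of 202 and 7 values of 201.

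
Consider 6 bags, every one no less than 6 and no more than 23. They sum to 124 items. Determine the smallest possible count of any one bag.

Minimizing one value means maximizing the remaining 5.
The other 5 contribute at most 5 × 23 = 115, leaving at least 124 − 115 = 9.
Since 9 ≥ 6, this is achievable: one at 9 and 5 at 23.

9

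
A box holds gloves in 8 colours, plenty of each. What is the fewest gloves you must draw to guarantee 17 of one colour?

You could draw 16 of every colour without reaching 17 of any — 128 in all.
One more forces 17 of some colour, so 128 + 1 = 129.

129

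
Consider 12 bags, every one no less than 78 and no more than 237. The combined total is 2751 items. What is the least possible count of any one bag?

144

Minimizing one value means maximizing the remaining 11.
The other 11 contribute at most 11 × 237 = 2607, leaving at least 2751 − 2607 = 144.
Since 144 ≥ 78, this is achievable: one at 144 and 11 at 237.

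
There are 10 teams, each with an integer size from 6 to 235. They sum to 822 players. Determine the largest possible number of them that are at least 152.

5

Suppose k of them are at least 152. Those contribute at least 152 each and the other 10 − k at least 6 each.
So the total is at least 152k + 6(10 − k) = 60 + 146k. This must be ≤ 822, giving k ≤ 5.
k = 5 is achieved by 5 values at 152 and 5 at 6, total 790; add 32 to one value (staying below 152) to reach 822.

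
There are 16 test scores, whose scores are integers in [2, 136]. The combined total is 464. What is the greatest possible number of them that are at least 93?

If k of the values are ≥ 93, the total is ≥ 93k + 2(16 − k).
Setting 93k + 2(16 − k) ≤ 464 gives 91k ≤ 432, so k ≤ 4.
k = 4 is achieved by 4 values at 93 and 12 at 2, total 396; add 68 to one value (staying below 93) to reach 464.

4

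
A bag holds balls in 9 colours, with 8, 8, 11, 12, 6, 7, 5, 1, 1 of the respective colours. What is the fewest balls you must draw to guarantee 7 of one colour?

44

In the worst case you take as many as possible of each colour without reaching 7: 6 + 6 + 6 + 6 + 6 + 6 + 5 + 1 + 1 = 43.
The next one must give 7 of some colour, so 43 + 1 = 44.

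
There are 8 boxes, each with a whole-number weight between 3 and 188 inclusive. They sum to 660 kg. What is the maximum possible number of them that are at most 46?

Suppose k of them are at most 46. Those contribute at most 46 each and the rest at most 188 each.
So the total is at most 46k + 188(8 − k) = 1504 − 142k. This must still be ≥ 660, so k ≤ 5.
k = 5 is achieved by 5 values at 46 and 3 at 188, total 794; lower one of the 188's by 134 (still > 46) to reach 660.

5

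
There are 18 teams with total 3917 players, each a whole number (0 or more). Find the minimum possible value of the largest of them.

Some value must be at least ⌈3917/18⌉ = 218, since 18 × 217 = 3906 < 3917.
Achievable: 11 of them at 218 and 7 at 217 total 3917.

218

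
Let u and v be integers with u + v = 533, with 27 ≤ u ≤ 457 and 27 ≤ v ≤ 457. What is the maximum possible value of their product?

uv = u(533 − u) is maximized when u is as near 533/2 as the bounds allow.
Taking u = 266 and v = 267 (both in [27, 457]) gives uv = 71022.

71022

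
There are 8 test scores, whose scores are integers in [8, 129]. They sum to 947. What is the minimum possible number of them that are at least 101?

Suppose at most 8 − j of them reach 101; then j values are ≤ 100 and the rest ≤ 129.
The total is then ≤ 100·j + 129·(8 − j) = 1032 − 29j. For this to be ≥ 947 we need j ≤ 2, so at least 8 − 2 = 6 must reach 101.
Exactly 6 works: 6 values at 129 and 2 at 100 total 974; lower one of the high values by 27 (still ≥ 101) to hit 947.

6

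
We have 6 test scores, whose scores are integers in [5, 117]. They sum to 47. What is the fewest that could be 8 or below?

2

Each value above 8 is at least 9, contributing at least 9 − 5 = 4 above the floor 5.
The sum exceeds the floor total 30 by 17, so at most ⌊17/4⌋ = 4 exceed 8, and at least 2 are ≤ 8.
Exactly 2 works: 2 values at 5 and 4 at 9 total 46; raise one of the low values by 1 (still ≤ 8) to hit 47.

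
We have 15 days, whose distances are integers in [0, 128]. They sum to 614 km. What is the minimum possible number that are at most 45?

2

If only k of them are at most 45, the other 15 − k are at least 46, so the total is at least (15 − k)·46 + k·0.
This is ≤ 614, so (15 − k)·46 + 0k ≤ 614, which gives k ≥ 2.
Exactly 2 works: 2 values at 0 and 13 at 46 total 598; raise one of the low values by 16 (still ≤ 45) to hit 614.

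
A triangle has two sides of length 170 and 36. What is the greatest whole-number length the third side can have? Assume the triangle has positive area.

205

The third side must be less than 170 + 36 = 206.
The largest integer below 206 is 205.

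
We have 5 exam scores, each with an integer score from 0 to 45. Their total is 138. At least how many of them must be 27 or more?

Each value short of 27 is at most 26, costing at least 45 − 26 = 19 against the maximum total of 225.
We can afford to lose at most 225 − 138 = 87, so at most ⌊87/19⌋ = 4 fall short, and at least 1 are ≥ 27.
Exactly 1 works: 1 value at 45 and 4 at 26 total 149; lower one of the high values by 11 (still ≥ 27) to hit 138.

1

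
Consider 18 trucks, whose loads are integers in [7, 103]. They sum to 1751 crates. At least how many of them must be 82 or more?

If only k of them are at least 82, the other 18 − k are at most 81, so the total is at most k·103 + (18 − k)·81.
This must reach 1751, so k·103 + (18 − k)·81 ≥ 1751, giving k ≥ 14.
Exactly 14 works: 14 values at 103 and 4 at 81 total 1766; lower one of the high values by 15 (still ≥ 82) to hit 1751.

14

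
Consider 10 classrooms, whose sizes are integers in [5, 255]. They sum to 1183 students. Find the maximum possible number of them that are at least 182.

6

With k values at 182 or above and the rest at least 5, the sum is at least 50 + 177k.
Since the sum is 1183, we need 177k ≤ 1133, i.e. k ≤ 6.
k = 6 is achieved by 6 values at 182 and 4 at 5, total 1112; add 71 to one value (staying below 182) to reach 1183.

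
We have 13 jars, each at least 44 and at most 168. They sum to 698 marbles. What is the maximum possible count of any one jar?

168

Maximizing one value means minimizing the remaining 12.
The other 12 contribute at least 12 × 44 = 528, leaving at most 698 − 528 = 170.
But each jar is capped at 168, so the maximum is 168.
Achievable: one at 168 and the other 12 totalling 530, which fits since 12 × 44 ≤ 530 ≤ 12 × 168.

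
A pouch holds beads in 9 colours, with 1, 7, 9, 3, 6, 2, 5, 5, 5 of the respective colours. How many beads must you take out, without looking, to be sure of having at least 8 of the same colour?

42

In the worst case you take as many as possible of each colour without reaching 8: 1 + 7 + 7 + 3 + 6 + 2 + 5 + 5 + 5 = 41.
The next one must give 8 of some colour, so 41 + 1 = 42.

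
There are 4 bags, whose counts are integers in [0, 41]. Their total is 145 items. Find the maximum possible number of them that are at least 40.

Suppose k of them are at least 40. Those contribute at least 40 each and the other 4 − k at least 0 each.
So the total is at least 40k + 0(4 − k) = 0 + 40k. This must be ≤ 145, giving k ≤ 3.
k = 3 is achieved by 3 values at 40 and 1 at 0, total 120; add 25 to one value (staying below 40) to reach 145.

3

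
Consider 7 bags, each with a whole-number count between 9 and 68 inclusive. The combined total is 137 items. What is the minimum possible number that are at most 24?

3

Let j be the number exceeding 24. Then the total is ≥ 25·j + 9·(7 − j) = 63 + 16j.
So 16j ≤ 74 and j ≤ 4; hence at least 7 − 4 = 3 are ≤ 24.
Exactly 3 works: 3 values at 9 and 4 at 25 total 127; raise one of the low values by 10 (still ≤ 24) to hit 137.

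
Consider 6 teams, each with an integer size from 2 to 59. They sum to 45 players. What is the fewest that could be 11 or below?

Each value above 11 is at least 12, contributing at least 12 − 2 = 10 above the floor 2.
The sum exceeds the floor total 12 by 33, so at most ⌊33/10⌋ = 3 exceed 11, and at least 3 are ≤ 11.
Exactly 3 works: 3 values at 2 and 3 at 12 total 42; raise one of the low values by 3 (still ≤ 11) to hit 45.

3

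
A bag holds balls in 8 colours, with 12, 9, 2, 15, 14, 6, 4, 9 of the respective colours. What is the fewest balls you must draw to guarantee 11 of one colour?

61

In the worst case you take as many as possible of each colour without reaching 11: 10 + 9 + 2 + 10 + 10 + 6 + 4 + 9 = 60.
The next one must give 11 of some colour, so 60 + 1 = 61.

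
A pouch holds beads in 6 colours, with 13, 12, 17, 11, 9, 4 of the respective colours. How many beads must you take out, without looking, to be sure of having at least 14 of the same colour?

63

In the worst case you take as many as possible of each colour without reaching 14: 13 + 12 + 13 + 11 + 9 + 4 = 62.
The next one must give 14 of some colour, so 62 + 1 = 63.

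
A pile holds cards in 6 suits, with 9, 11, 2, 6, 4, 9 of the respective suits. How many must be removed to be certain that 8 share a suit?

In the worst case you take as many as possible of each suit without reaching 8: 7 + 7 + 2 + 6 + 4 + 7 = 33.
The next one must give 8 of some suit, so 33 + 1 = 34.

34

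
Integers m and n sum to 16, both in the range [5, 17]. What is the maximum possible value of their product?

64

With m + n fixed, mn peaks when the two are closest together.
Taking m = 8 and n = 8 (both in [5, 17]) gives mn = 64.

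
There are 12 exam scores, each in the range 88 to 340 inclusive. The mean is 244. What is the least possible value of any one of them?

Minimizing one value means maximizing the remaining 11.
The total is 12 × 244 = 2928.
The other 11 can take up 11 × 340 = 3740 ≥ 2928 − 88, so one score can sit at its floor of 88.
Achievable: one at 88 and the other 11 totalling 2840, which fits since 11 × 88 ≤ 2840 ≤ 11 × 340.

88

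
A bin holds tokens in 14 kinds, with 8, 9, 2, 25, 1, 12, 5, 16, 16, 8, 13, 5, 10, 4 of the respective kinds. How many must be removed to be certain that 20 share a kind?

129

In the worst case you take as many as possible of each kind without reaching 20: 8 + 9 + 2 + 19 + 1 + 12 + 5 + 16 + 16 + 8 + 13 + 5 + 10 + 4 = 128.
The next one must give 20 of some kind, so 128 + 1 = 129.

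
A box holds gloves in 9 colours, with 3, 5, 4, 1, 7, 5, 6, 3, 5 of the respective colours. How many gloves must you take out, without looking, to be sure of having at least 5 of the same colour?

In the worst case you take as many as possible of each colour without reaching 5: 3 + 4 + 4 + 1 + 4 + 4 + 4 + 3 + 4 = 31.
The next one must give 5 of some colour, so 31 + 1 = 32.

32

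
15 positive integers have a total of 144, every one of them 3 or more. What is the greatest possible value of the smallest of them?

9

The 15 values sum to 144, so their minimum is at most ⌊144/15⌋ = 9.
Taking 6 copies of 9 and 9 copies of 10 gives exactly 144, so 9 is attained.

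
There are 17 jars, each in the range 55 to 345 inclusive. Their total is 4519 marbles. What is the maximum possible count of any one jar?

To make one jar as large as possible, make the other 16 as small as possible.
The other 16 contribute at least 16 × 55 = 880, leaving at most 4519 − 880 = 3639.
But each jar is capped at 345, so the maximum is 345.
Achievable: one at 345 and the other 16 totalling 4174, which fits since 16 × 55 ≤ 4174 ≤ 16 × 345.

345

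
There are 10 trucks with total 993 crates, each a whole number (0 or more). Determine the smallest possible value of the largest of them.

Some value must be at least ⌈993/10⌉ = 100, since 10 × 99 = 990 < 993.
Achievable: 3 of them at 100 and 7 at 99 total 993.

100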